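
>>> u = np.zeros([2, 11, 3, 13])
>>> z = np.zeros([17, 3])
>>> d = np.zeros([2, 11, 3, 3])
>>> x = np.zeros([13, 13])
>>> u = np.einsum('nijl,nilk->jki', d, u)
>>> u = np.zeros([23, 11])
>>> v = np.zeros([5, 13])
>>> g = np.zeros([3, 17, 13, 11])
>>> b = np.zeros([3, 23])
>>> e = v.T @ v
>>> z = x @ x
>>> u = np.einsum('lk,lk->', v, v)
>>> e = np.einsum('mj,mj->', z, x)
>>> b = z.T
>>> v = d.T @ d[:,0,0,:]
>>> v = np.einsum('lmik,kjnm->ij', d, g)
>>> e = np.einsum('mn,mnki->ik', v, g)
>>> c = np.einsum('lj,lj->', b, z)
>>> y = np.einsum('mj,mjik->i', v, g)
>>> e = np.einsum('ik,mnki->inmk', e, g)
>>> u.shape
()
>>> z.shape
(13, 13)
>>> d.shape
(2, 11, 3, 3)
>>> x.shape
(13, 13)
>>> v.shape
(3, 17)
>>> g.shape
(3, 17, 13, 11)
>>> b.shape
(13, 13)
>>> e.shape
(11, 17, 3, 13)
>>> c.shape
()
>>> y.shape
(13,)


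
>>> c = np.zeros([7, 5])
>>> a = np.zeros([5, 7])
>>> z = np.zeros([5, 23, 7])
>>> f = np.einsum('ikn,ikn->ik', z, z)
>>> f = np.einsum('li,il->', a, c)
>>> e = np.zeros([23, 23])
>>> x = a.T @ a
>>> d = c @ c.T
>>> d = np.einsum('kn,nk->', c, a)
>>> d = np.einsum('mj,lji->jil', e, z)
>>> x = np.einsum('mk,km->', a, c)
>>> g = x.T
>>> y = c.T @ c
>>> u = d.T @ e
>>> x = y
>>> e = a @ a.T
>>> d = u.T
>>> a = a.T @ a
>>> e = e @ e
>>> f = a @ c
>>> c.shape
(7, 5)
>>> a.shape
(7, 7)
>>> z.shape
(5, 23, 7)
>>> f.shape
(7, 5)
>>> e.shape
(5, 5)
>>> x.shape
(5, 5)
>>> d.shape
(23, 7, 5)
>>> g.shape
()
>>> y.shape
(5, 5)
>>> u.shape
(5, 7, 23)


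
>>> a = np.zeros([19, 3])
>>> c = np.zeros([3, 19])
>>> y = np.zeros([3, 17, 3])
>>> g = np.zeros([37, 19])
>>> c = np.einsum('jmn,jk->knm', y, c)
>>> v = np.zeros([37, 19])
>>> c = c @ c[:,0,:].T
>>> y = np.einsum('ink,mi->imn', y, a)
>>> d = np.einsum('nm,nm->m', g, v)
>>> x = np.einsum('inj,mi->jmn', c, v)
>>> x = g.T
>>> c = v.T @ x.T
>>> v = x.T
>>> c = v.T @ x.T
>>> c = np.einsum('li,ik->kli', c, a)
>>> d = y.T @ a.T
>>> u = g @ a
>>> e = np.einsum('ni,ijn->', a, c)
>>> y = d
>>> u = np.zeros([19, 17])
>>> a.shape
(19, 3)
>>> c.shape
(3, 19, 19)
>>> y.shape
(17, 19, 19)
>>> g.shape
(37, 19)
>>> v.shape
(37, 19)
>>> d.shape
(17, 19, 19)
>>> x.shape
(19, 37)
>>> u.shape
(19, 17)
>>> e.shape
()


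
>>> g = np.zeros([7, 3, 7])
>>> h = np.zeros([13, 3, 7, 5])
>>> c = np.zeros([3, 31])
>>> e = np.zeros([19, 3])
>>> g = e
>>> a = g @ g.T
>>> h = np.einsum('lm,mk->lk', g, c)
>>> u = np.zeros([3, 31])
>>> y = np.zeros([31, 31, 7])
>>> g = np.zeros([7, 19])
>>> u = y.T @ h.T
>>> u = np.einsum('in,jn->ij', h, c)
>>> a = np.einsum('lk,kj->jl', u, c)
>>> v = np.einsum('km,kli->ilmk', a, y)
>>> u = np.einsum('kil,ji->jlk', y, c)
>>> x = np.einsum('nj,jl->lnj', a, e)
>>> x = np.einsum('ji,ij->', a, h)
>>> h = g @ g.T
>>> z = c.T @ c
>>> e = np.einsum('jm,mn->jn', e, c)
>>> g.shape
(7, 19)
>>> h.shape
(7, 7)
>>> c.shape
(3, 31)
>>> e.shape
(19, 31)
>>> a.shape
(31, 19)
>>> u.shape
(3, 7, 31)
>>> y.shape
(31, 31, 7)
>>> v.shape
(7, 31, 19, 31)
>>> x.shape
()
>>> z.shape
(31, 31)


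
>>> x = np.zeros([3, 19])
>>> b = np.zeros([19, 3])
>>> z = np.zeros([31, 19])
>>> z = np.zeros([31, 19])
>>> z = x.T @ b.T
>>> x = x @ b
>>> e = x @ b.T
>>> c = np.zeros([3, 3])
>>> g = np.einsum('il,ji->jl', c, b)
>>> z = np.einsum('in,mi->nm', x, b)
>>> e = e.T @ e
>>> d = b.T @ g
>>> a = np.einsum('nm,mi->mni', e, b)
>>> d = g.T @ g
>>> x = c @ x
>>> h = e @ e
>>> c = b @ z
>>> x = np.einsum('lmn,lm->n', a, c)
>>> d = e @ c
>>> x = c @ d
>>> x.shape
(19, 19)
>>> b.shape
(19, 3)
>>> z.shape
(3, 19)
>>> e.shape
(19, 19)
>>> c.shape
(19, 19)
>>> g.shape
(19, 3)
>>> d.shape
(19, 19)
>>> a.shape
(19, 19, 3)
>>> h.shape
(19, 19)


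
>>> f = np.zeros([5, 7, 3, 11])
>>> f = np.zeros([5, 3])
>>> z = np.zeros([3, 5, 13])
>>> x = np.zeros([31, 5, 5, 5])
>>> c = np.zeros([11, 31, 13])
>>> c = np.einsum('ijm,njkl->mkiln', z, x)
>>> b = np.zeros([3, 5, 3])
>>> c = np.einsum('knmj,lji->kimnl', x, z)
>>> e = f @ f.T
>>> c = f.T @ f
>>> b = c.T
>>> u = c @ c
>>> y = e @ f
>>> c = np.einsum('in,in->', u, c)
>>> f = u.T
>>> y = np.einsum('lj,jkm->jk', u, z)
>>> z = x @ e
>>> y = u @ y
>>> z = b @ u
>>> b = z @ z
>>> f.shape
(3, 3)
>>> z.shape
(3, 3)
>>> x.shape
(31, 5, 5, 5)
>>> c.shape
()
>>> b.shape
(3, 3)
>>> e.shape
(5, 5)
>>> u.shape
(3, 3)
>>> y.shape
(3, 5)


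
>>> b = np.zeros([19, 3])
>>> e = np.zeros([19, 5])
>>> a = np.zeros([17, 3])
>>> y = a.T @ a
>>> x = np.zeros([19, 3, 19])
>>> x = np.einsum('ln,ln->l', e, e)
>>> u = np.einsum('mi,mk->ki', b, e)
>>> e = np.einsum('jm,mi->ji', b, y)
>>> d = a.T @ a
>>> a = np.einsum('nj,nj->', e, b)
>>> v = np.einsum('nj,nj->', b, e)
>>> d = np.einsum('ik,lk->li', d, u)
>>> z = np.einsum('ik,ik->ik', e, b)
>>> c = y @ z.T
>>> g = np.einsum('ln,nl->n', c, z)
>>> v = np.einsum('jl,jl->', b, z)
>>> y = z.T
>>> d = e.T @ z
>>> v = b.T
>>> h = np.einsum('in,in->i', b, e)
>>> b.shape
(19, 3)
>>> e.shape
(19, 3)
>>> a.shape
()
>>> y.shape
(3, 19)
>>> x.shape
(19,)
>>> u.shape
(5, 3)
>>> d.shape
(3, 3)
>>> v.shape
(3, 19)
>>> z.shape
(19, 3)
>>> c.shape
(3, 19)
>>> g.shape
(19,)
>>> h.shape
(19,)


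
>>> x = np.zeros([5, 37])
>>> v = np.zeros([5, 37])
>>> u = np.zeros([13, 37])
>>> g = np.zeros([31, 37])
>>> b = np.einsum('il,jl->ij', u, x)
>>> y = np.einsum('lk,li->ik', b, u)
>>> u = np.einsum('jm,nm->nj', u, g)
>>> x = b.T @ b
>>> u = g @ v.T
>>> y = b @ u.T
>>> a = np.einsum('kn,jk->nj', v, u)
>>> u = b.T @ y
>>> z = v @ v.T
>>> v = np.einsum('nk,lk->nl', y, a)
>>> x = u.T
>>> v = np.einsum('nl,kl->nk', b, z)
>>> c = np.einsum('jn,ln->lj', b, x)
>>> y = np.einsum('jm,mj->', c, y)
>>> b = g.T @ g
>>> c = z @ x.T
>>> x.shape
(31, 5)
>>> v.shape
(13, 5)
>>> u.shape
(5, 31)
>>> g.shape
(31, 37)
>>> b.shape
(37, 37)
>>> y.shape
()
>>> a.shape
(37, 31)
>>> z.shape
(5, 5)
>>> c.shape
(5, 31)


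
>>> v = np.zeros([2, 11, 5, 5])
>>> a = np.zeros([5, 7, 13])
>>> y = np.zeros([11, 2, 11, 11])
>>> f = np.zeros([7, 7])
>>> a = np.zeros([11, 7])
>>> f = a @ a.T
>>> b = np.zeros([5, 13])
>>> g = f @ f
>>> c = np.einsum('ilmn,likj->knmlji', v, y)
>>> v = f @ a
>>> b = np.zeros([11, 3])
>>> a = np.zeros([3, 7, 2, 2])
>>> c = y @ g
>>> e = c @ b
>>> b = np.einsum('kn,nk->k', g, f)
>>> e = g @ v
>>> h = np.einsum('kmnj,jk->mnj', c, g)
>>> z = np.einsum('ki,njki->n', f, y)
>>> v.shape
(11, 7)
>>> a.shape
(3, 7, 2, 2)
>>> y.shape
(11, 2, 11, 11)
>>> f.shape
(11, 11)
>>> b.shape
(11,)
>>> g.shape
(11, 11)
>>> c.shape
(11, 2, 11, 11)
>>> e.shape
(11, 7)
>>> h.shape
(2, 11, 11)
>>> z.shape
(11,)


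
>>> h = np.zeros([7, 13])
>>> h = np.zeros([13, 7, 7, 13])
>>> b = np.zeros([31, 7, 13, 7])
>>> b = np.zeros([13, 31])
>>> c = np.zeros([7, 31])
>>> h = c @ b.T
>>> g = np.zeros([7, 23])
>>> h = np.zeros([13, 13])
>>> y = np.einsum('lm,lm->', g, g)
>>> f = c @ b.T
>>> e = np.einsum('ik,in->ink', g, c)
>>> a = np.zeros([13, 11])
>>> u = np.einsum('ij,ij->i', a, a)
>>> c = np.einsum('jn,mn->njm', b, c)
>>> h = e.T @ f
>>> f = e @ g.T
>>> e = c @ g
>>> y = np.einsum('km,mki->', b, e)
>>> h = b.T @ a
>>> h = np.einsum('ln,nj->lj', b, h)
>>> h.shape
(13, 11)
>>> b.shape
(13, 31)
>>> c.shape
(31, 13, 7)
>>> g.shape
(7, 23)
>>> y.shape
()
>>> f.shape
(7, 31, 7)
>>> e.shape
(31, 13, 23)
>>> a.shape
(13, 11)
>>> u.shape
(13,)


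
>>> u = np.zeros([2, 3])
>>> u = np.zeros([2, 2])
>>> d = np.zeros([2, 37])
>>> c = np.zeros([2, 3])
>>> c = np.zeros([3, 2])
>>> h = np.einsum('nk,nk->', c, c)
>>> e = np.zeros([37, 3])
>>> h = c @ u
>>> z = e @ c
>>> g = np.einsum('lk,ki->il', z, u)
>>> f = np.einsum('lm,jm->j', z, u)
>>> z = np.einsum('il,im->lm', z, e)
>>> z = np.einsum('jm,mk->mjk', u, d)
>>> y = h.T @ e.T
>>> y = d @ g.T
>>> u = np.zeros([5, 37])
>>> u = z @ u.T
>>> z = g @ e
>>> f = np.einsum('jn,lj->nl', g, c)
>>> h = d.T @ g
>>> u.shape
(2, 2, 5)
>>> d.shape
(2, 37)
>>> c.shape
(3, 2)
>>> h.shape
(37, 37)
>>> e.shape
(37, 3)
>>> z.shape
(2, 3)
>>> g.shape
(2, 37)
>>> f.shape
(37, 3)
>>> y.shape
(2, 2)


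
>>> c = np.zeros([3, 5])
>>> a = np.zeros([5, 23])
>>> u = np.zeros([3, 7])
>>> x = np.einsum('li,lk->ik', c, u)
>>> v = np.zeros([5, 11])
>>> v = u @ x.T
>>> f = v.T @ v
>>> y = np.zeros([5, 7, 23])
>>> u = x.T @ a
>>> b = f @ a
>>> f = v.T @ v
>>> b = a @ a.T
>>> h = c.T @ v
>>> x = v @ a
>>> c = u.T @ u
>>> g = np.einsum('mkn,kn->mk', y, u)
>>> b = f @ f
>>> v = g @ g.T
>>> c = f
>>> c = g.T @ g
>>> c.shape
(7, 7)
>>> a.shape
(5, 23)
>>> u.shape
(7, 23)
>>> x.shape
(3, 23)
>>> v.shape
(5, 5)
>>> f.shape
(5, 5)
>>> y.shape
(5, 7, 23)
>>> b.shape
(5, 5)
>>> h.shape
(5, 5)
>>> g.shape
(5, 7)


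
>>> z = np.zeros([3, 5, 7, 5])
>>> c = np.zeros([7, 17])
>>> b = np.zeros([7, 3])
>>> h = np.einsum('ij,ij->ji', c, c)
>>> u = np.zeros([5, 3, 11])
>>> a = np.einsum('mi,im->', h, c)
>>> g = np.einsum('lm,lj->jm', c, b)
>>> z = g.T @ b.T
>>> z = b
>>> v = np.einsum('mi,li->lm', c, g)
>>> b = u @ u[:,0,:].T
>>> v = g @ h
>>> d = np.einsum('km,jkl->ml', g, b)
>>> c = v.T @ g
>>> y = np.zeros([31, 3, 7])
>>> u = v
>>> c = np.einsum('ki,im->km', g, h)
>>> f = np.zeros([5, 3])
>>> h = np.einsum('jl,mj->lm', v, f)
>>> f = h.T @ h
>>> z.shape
(7, 3)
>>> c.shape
(3, 7)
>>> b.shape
(5, 3, 5)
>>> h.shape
(7, 5)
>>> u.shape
(3, 7)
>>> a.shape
()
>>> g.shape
(3, 17)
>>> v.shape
(3, 7)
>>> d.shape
(17, 5)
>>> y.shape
(31, 3, 7)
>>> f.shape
(5, 5)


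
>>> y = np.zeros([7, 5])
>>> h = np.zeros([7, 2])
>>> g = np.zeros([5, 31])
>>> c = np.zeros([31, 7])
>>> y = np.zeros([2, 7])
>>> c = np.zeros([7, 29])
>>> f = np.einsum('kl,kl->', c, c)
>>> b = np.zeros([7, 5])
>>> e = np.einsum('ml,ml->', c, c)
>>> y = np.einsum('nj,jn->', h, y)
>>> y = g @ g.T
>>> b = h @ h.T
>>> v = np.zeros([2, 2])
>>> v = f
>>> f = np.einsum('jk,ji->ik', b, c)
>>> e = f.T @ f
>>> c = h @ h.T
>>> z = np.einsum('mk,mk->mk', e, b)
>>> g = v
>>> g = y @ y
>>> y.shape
(5, 5)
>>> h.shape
(7, 2)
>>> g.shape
(5, 5)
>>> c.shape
(7, 7)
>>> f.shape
(29, 7)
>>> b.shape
(7, 7)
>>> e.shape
(7, 7)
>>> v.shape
()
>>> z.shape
(7, 7)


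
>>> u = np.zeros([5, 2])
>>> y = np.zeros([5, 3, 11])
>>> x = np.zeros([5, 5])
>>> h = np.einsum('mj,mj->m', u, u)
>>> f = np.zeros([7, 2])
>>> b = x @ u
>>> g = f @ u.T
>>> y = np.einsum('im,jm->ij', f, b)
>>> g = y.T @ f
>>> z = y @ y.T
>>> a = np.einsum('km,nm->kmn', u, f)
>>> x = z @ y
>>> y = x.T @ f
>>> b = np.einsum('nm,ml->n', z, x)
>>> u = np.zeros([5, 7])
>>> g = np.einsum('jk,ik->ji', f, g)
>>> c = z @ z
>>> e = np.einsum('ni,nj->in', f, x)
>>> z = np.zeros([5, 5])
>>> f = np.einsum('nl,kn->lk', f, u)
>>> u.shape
(5, 7)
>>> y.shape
(5, 2)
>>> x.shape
(7, 5)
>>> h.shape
(5,)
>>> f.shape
(2, 5)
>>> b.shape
(7,)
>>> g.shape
(7, 5)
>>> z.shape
(5, 5)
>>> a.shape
(5, 2, 7)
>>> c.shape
(7, 7)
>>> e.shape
(2, 7)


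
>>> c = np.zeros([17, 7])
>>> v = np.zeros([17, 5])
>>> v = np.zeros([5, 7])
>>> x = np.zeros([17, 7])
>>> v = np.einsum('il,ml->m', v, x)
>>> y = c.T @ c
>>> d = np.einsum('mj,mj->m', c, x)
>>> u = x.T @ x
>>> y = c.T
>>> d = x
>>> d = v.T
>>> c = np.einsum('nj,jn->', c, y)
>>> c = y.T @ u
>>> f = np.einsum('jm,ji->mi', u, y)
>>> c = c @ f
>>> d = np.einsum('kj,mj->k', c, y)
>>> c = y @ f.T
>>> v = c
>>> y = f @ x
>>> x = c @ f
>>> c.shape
(7, 7)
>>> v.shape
(7, 7)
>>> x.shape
(7, 17)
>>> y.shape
(7, 7)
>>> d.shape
(17,)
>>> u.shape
(7, 7)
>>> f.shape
(7, 17)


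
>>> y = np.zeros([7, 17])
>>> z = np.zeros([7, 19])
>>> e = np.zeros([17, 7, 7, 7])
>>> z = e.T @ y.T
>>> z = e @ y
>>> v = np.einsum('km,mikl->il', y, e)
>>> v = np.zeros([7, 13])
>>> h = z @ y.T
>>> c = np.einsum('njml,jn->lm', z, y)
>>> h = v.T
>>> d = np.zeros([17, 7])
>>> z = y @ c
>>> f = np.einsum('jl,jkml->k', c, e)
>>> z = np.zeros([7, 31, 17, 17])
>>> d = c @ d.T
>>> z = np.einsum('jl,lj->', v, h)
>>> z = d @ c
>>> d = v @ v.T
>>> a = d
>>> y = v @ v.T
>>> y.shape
(7, 7)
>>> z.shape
(17, 7)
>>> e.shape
(17, 7, 7, 7)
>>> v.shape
(7, 13)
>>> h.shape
(13, 7)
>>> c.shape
(17, 7)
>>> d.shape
(7, 7)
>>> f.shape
(7,)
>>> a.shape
(7, 7)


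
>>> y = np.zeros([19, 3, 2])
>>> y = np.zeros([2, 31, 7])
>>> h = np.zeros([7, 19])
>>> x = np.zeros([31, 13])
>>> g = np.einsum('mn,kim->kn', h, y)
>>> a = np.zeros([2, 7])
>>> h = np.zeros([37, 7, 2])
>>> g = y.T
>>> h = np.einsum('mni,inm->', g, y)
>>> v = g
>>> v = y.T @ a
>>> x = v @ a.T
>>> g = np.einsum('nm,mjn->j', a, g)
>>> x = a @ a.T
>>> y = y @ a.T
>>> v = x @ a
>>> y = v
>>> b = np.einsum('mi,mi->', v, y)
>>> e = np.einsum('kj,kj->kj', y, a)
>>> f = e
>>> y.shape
(2, 7)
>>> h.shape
()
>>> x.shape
(2, 2)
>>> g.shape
(31,)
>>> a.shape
(2, 7)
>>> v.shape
(2, 7)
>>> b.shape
()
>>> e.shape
(2, 7)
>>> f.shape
(2, 7)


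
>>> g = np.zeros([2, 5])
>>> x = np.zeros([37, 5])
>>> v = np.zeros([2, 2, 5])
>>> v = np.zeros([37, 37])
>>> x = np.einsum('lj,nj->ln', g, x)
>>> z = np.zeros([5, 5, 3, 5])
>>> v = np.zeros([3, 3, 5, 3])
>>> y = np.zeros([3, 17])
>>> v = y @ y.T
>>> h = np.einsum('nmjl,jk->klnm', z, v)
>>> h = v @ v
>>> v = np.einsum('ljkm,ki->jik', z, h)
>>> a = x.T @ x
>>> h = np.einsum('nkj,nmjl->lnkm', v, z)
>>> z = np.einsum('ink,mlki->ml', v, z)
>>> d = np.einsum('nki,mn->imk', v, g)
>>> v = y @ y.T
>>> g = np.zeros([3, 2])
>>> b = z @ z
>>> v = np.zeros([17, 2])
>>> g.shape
(3, 2)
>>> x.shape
(2, 37)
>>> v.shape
(17, 2)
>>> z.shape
(5, 5)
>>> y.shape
(3, 17)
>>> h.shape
(5, 5, 3, 5)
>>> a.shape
(37, 37)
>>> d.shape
(3, 2, 3)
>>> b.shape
(5, 5)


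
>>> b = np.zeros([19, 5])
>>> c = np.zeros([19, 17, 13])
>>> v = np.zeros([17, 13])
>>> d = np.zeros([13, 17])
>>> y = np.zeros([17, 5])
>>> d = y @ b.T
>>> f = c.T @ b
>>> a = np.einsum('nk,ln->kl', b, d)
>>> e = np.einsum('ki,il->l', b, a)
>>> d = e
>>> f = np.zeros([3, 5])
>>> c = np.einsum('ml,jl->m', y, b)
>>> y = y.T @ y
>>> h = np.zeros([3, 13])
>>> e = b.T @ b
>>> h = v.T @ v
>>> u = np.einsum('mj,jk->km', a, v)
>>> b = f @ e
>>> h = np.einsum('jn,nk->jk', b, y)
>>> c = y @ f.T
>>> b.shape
(3, 5)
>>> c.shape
(5, 3)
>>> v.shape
(17, 13)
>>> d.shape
(17,)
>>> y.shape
(5, 5)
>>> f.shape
(3, 5)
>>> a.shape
(5, 17)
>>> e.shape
(5, 5)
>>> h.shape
(3, 5)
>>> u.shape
(13, 5)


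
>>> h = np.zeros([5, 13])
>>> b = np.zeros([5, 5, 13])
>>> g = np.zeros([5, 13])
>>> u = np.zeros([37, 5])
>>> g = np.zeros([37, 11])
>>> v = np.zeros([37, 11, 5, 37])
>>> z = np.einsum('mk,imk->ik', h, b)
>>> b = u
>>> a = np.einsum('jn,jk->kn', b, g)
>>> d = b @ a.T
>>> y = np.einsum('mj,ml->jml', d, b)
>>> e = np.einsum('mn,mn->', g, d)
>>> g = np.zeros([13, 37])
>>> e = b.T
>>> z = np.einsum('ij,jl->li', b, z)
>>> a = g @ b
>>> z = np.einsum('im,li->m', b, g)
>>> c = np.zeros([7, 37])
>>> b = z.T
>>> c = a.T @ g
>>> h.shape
(5, 13)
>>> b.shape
(5,)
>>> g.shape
(13, 37)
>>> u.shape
(37, 5)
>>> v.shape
(37, 11, 5, 37)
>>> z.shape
(5,)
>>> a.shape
(13, 5)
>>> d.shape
(37, 11)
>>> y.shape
(11, 37, 5)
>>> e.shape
(5, 37)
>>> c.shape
(5, 37)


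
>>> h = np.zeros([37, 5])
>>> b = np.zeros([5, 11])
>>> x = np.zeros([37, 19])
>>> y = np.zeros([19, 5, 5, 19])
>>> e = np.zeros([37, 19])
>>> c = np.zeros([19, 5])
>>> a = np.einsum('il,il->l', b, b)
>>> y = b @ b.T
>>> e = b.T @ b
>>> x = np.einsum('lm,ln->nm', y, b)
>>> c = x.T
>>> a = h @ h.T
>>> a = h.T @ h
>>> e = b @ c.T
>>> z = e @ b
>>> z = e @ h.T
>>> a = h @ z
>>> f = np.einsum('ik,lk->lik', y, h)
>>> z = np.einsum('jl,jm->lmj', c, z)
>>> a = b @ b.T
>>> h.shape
(37, 5)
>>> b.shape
(5, 11)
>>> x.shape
(11, 5)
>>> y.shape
(5, 5)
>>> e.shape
(5, 5)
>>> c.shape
(5, 11)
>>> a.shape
(5, 5)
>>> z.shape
(11, 37, 5)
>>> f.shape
(37, 5, 5)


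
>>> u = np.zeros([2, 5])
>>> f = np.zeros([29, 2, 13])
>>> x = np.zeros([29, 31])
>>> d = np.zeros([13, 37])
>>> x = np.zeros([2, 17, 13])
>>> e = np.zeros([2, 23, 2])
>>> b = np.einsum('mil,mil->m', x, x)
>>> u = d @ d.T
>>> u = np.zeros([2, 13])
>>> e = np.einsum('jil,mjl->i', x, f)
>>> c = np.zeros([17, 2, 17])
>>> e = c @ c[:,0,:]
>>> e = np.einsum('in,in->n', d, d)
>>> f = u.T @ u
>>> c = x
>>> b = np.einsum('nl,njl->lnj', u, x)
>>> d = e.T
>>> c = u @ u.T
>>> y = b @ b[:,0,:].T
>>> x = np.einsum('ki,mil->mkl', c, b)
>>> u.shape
(2, 13)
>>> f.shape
(13, 13)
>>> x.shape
(13, 2, 17)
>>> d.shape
(37,)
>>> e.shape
(37,)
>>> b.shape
(13, 2, 17)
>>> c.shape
(2, 2)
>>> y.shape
(13, 2, 13)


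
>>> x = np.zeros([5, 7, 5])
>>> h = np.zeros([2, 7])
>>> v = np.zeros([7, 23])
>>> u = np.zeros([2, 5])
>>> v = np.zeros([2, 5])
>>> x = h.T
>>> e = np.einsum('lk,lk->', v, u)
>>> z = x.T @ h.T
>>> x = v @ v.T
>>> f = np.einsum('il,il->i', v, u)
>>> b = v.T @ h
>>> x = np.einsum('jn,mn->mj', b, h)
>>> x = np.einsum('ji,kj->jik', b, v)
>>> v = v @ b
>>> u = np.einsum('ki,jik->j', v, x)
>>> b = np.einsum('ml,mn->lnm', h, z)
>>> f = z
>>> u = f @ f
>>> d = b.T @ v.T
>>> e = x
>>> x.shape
(5, 7, 2)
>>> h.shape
(2, 7)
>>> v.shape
(2, 7)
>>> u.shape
(2, 2)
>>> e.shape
(5, 7, 2)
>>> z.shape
(2, 2)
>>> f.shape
(2, 2)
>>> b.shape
(7, 2, 2)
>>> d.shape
(2, 2, 2)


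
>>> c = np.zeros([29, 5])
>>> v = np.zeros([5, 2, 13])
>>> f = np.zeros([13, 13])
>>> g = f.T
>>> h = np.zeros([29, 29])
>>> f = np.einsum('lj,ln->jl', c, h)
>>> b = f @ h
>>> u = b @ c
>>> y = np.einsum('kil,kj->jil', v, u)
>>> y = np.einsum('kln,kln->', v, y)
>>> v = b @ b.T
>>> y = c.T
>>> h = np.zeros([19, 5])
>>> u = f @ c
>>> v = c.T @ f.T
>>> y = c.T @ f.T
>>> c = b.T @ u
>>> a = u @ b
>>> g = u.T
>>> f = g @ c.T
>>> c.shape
(29, 5)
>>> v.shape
(5, 5)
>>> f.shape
(5, 29)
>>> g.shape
(5, 5)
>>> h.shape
(19, 5)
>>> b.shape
(5, 29)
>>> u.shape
(5, 5)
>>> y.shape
(5, 5)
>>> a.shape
(5, 29)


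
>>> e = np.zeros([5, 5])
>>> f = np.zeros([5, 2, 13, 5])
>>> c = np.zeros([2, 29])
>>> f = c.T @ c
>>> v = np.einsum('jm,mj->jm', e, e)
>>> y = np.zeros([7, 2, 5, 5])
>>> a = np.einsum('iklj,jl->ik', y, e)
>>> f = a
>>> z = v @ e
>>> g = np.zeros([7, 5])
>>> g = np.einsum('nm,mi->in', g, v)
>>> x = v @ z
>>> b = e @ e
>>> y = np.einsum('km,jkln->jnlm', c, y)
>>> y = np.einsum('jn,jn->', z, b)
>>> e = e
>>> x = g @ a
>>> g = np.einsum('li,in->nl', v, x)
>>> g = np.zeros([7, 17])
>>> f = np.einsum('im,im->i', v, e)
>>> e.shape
(5, 5)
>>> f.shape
(5,)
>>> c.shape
(2, 29)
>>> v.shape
(5, 5)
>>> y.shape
()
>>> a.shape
(7, 2)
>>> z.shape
(5, 5)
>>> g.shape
(7, 17)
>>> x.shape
(5, 2)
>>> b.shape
(5, 5)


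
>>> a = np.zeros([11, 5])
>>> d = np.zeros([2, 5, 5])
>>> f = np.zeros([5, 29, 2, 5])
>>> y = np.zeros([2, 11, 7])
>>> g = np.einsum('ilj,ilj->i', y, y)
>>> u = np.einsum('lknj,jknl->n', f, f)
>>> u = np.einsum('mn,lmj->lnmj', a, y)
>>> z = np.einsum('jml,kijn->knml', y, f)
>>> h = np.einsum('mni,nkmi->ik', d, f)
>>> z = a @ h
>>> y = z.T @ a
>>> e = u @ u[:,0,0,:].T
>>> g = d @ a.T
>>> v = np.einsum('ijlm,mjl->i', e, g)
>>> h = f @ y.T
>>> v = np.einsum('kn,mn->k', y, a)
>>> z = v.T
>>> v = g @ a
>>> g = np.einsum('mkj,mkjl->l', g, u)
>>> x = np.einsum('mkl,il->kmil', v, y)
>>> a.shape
(11, 5)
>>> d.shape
(2, 5, 5)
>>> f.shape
(5, 29, 2, 5)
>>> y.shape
(29, 5)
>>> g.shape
(7,)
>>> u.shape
(2, 5, 11, 7)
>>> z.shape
(29,)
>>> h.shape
(5, 29, 2, 29)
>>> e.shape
(2, 5, 11, 2)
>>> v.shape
(2, 5, 5)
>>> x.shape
(5, 2, 29, 5)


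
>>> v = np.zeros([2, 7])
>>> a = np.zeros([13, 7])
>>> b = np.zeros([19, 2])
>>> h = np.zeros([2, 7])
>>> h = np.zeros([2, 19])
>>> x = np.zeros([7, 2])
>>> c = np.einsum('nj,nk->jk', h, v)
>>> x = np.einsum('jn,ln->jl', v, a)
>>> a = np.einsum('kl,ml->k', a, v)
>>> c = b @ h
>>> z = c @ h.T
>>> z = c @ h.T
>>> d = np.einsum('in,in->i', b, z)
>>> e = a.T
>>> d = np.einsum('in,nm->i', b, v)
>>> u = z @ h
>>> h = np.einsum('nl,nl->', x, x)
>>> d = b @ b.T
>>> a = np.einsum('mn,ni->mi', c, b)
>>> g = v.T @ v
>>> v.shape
(2, 7)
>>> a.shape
(19, 2)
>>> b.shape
(19, 2)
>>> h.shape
()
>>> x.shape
(2, 13)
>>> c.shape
(19, 19)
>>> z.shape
(19, 2)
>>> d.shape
(19, 19)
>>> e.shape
(13,)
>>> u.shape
(19, 19)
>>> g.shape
(7, 7)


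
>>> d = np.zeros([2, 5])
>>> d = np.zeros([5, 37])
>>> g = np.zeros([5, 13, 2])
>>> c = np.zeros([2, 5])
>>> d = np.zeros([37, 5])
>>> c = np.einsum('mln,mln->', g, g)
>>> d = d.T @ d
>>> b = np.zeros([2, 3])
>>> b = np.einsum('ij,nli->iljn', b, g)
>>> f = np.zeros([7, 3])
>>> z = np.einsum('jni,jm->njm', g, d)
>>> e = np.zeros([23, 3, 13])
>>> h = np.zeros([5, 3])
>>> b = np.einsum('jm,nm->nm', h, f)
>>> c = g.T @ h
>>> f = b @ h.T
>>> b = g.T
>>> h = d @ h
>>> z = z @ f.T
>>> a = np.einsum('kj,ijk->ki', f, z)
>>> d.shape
(5, 5)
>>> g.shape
(5, 13, 2)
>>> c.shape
(2, 13, 3)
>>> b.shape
(2, 13, 5)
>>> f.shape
(7, 5)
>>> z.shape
(13, 5, 7)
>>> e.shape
(23, 3, 13)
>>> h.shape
(5, 3)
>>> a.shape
(7, 13)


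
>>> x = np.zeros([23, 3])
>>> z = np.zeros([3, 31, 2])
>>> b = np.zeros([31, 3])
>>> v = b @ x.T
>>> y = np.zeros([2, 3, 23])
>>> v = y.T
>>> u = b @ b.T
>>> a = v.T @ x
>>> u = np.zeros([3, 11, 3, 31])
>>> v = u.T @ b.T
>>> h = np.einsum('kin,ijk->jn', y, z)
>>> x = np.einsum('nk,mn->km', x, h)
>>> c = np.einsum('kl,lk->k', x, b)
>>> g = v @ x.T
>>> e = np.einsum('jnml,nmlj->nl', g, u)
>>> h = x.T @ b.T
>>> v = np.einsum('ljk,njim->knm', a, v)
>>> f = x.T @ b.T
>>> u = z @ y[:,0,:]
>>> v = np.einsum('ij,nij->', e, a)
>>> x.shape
(3, 31)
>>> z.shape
(3, 31, 2)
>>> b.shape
(31, 3)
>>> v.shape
()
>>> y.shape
(2, 3, 23)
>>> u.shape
(3, 31, 23)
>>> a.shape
(2, 3, 3)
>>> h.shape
(31, 31)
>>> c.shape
(3,)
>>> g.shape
(31, 3, 11, 3)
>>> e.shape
(3, 3)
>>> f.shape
(31, 31)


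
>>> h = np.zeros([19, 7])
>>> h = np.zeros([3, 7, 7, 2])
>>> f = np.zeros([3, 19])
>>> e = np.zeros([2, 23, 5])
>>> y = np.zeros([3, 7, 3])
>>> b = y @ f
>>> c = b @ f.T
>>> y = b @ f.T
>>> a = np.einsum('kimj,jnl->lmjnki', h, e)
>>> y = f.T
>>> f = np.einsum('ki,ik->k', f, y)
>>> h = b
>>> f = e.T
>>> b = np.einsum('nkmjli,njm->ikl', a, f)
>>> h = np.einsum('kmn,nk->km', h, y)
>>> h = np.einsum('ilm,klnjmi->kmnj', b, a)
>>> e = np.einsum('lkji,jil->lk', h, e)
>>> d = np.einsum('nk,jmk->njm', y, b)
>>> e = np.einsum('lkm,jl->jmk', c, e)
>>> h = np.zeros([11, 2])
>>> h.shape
(11, 2)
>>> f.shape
(5, 23, 2)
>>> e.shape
(5, 3, 7)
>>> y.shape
(19, 3)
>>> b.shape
(7, 7, 3)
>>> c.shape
(3, 7, 3)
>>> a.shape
(5, 7, 2, 23, 3, 7)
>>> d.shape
(19, 7, 7)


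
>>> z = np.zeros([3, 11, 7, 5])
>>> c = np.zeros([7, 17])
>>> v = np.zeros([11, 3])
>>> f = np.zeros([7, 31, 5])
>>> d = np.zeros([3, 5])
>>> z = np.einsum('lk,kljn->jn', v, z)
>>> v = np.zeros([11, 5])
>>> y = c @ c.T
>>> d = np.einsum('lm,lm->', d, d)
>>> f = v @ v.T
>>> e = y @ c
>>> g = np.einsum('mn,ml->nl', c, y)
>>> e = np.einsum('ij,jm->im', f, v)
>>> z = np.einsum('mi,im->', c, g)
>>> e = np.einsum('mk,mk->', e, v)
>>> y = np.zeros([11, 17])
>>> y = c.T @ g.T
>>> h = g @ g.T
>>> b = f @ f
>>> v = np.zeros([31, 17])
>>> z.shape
()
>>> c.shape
(7, 17)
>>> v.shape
(31, 17)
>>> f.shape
(11, 11)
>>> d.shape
()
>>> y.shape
(17, 17)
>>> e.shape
()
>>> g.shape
(17, 7)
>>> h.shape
(17, 17)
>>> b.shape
(11, 11)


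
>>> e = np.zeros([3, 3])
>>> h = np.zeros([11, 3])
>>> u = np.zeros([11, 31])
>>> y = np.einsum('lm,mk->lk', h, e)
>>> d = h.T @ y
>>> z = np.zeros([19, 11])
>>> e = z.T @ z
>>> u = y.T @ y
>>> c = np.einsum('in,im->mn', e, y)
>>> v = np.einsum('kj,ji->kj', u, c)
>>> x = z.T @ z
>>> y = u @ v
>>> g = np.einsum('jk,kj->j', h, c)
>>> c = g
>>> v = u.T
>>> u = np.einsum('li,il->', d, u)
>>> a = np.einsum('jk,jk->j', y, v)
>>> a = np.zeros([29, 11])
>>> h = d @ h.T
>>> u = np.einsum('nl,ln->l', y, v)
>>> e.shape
(11, 11)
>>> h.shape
(3, 11)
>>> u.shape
(3,)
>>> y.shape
(3, 3)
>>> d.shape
(3, 3)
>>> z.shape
(19, 11)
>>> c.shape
(11,)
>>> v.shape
(3, 3)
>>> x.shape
(11, 11)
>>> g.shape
(11,)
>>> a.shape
(29, 11)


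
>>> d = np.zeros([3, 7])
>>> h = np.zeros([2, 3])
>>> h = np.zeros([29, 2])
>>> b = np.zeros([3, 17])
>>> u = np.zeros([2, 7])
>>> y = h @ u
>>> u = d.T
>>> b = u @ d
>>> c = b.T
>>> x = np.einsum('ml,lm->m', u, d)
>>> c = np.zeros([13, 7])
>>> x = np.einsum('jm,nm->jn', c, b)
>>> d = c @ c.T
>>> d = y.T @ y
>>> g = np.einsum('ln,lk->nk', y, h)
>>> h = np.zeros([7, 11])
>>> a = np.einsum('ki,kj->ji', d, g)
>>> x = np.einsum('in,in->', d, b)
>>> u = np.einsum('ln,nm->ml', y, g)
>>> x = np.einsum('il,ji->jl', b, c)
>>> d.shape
(7, 7)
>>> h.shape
(7, 11)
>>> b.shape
(7, 7)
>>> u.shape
(2, 29)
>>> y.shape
(29, 7)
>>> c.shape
(13, 7)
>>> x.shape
(13, 7)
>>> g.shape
(7, 2)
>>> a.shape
(2, 7)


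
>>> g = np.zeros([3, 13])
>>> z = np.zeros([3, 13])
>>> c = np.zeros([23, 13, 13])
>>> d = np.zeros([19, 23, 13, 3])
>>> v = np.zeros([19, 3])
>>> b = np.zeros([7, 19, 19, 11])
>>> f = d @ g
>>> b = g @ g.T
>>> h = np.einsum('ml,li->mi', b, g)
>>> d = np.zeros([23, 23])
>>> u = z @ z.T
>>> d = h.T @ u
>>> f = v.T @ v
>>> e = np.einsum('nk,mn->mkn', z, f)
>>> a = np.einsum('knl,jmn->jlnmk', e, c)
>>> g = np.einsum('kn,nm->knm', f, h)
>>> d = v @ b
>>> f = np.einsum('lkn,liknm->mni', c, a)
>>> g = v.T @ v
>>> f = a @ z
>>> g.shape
(3, 3)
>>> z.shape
(3, 13)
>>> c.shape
(23, 13, 13)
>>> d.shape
(19, 3)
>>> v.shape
(19, 3)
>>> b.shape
(3, 3)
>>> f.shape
(23, 3, 13, 13, 13)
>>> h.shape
(3, 13)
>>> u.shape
(3, 3)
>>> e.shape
(3, 13, 3)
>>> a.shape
(23, 3, 13, 13, 3)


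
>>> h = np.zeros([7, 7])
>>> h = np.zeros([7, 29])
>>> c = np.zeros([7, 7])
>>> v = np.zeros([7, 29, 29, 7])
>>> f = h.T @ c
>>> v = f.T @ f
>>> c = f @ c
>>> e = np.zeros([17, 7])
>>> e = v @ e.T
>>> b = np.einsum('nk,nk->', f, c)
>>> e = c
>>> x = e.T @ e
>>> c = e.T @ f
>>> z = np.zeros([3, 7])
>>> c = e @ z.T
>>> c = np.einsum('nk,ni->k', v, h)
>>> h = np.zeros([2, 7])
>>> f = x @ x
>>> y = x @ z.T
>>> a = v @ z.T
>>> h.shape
(2, 7)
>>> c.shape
(7,)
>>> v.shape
(7, 7)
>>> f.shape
(7, 7)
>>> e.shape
(29, 7)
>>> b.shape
()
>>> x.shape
(7, 7)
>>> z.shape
(3, 7)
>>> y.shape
(7, 3)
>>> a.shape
(7, 3)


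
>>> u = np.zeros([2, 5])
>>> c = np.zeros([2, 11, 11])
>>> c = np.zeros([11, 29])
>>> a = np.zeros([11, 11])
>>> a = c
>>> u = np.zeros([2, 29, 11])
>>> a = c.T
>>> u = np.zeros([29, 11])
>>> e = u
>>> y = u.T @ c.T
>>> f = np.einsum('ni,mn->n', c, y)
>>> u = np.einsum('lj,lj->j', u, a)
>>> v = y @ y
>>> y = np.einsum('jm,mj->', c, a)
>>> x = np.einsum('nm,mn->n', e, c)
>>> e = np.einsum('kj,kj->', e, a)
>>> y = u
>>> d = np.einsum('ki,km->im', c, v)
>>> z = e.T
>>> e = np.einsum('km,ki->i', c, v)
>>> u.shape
(11,)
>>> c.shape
(11, 29)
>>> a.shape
(29, 11)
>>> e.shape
(11,)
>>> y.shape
(11,)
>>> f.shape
(11,)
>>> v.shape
(11, 11)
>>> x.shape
(29,)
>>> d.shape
(29, 11)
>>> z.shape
()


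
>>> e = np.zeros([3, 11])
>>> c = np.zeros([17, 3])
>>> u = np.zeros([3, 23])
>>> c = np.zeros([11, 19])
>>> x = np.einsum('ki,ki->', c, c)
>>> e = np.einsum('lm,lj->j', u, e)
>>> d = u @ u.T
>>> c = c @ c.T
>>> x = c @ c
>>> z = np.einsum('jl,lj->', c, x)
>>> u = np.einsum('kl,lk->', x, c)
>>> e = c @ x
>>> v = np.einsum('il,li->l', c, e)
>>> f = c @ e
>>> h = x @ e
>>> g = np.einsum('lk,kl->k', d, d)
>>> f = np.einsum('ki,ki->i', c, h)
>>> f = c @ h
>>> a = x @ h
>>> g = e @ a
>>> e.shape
(11, 11)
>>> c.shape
(11, 11)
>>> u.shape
()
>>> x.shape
(11, 11)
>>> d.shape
(3, 3)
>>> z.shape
()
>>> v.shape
(11,)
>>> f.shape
(11, 11)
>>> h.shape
(11, 11)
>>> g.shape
(11, 11)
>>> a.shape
(11, 11)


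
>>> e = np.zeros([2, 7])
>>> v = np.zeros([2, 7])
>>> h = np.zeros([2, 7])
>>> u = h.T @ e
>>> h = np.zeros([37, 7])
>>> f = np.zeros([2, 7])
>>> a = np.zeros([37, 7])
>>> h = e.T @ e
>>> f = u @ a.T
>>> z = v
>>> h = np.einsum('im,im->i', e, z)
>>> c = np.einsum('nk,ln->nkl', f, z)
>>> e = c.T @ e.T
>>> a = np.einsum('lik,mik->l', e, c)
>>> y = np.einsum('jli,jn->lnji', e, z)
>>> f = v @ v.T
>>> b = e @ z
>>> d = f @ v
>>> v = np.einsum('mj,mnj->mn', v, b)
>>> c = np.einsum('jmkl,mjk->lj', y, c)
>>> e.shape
(2, 37, 2)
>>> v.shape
(2, 37)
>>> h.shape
(2,)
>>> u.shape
(7, 7)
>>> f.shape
(2, 2)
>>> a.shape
(2,)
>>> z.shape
(2, 7)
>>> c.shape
(2, 37)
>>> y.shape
(37, 7, 2, 2)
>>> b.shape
(2, 37, 7)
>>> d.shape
(2, 7)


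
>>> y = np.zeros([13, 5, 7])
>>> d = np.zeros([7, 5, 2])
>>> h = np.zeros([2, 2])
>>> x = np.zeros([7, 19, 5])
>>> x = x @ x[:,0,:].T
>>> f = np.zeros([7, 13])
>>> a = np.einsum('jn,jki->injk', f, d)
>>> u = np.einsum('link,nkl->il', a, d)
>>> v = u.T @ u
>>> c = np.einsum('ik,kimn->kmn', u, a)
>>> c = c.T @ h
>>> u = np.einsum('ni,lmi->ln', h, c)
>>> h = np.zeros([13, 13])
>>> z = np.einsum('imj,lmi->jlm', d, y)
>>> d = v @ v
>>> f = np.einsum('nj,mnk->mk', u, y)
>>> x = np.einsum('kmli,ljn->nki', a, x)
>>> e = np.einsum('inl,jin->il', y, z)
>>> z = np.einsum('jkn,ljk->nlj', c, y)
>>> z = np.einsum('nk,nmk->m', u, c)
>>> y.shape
(13, 5, 7)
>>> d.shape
(2, 2)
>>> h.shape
(13, 13)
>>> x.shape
(7, 2, 5)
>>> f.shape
(13, 7)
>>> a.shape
(2, 13, 7, 5)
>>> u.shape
(5, 2)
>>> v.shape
(2, 2)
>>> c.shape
(5, 7, 2)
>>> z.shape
(7,)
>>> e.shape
(13, 7)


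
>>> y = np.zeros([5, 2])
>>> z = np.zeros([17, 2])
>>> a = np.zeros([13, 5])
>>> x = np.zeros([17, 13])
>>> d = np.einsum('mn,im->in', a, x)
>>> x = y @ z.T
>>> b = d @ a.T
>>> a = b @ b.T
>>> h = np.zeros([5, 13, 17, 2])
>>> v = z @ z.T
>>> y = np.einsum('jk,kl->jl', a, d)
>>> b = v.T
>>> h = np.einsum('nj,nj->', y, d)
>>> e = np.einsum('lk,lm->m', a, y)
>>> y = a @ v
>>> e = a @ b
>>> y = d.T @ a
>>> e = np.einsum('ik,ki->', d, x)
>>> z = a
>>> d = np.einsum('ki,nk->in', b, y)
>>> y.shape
(5, 17)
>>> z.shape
(17, 17)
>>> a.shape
(17, 17)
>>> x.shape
(5, 17)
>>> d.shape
(17, 5)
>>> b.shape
(17, 17)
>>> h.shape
()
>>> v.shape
(17, 17)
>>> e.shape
()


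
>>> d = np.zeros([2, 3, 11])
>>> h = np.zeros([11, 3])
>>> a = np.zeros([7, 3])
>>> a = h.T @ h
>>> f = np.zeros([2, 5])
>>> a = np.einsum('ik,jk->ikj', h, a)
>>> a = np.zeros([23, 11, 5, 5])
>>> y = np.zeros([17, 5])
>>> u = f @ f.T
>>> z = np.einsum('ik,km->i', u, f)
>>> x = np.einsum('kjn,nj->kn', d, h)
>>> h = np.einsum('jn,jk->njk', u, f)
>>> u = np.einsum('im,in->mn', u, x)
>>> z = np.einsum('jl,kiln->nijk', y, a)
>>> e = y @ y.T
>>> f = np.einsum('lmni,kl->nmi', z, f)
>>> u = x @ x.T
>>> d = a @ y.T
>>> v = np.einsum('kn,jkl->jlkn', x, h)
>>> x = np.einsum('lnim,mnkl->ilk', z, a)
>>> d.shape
(23, 11, 5, 17)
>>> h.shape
(2, 2, 5)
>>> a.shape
(23, 11, 5, 5)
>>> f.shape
(17, 11, 23)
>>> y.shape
(17, 5)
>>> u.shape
(2, 2)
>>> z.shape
(5, 11, 17, 23)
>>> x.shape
(17, 5, 5)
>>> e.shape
(17, 17)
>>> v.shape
(2, 5, 2, 11)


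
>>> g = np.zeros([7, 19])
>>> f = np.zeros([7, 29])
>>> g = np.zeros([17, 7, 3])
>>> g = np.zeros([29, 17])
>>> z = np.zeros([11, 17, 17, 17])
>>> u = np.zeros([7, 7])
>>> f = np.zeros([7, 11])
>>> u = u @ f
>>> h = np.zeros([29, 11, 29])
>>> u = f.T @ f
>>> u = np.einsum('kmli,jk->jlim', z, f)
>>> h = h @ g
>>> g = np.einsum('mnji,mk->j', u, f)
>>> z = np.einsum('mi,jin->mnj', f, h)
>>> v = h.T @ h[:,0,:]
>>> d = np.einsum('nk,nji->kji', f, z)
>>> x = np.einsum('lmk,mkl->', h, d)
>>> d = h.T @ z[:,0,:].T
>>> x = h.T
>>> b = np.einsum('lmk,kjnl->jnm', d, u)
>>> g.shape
(17,)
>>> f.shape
(7, 11)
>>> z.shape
(7, 17, 29)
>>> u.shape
(7, 17, 17, 17)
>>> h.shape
(29, 11, 17)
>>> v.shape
(17, 11, 17)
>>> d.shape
(17, 11, 7)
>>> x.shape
(17, 11, 29)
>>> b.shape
(17, 17, 11)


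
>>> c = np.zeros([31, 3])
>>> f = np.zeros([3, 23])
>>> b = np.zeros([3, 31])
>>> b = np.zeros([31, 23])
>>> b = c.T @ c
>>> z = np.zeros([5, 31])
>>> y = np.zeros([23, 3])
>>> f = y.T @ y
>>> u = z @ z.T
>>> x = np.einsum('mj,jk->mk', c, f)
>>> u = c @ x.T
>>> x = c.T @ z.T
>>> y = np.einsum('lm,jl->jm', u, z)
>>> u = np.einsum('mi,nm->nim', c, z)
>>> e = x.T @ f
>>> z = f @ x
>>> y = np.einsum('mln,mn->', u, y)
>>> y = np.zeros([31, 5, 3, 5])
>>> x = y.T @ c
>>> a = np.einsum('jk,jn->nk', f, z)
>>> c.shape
(31, 3)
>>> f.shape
(3, 3)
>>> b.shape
(3, 3)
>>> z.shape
(3, 5)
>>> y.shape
(31, 5, 3, 5)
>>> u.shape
(5, 3, 31)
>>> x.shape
(5, 3, 5, 3)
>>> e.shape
(5, 3)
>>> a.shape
(5, 3)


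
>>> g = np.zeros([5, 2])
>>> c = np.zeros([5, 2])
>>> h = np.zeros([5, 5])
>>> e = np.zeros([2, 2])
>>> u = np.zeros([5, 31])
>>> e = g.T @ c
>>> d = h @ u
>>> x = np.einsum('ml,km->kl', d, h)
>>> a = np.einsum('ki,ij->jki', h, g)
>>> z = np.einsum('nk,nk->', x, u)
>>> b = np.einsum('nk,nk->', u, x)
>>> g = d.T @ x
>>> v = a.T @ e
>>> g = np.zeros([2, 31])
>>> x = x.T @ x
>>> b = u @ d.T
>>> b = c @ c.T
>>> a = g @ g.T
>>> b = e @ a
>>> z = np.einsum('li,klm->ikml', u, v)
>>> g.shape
(2, 31)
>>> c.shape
(5, 2)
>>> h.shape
(5, 5)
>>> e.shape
(2, 2)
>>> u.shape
(5, 31)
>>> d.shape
(5, 31)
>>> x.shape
(31, 31)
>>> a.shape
(2, 2)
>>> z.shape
(31, 5, 2, 5)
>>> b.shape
(2, 2)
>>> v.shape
(5, 5, 2)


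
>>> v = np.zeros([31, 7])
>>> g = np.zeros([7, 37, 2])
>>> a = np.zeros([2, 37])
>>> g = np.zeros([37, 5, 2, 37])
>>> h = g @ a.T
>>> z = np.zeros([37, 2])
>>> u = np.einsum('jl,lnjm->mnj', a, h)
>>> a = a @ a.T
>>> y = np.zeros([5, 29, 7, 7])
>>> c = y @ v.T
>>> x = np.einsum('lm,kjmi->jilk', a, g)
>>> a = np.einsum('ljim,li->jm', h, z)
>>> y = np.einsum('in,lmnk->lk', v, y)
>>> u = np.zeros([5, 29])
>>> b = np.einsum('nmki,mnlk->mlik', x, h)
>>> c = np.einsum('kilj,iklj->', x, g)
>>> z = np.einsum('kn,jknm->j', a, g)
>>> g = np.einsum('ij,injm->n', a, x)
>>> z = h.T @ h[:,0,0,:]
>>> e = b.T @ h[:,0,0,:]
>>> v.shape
(31, 7)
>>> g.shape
(37,)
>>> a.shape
(5, 2)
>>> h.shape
(37, 5, 2, 2)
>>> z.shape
(2, 2, 5, 2)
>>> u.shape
(5, 29)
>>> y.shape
(5, 7)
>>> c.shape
()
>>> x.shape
(5, 37, 2, 37)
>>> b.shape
(37, 2, 37, 2)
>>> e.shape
(2, 37, 2, 2)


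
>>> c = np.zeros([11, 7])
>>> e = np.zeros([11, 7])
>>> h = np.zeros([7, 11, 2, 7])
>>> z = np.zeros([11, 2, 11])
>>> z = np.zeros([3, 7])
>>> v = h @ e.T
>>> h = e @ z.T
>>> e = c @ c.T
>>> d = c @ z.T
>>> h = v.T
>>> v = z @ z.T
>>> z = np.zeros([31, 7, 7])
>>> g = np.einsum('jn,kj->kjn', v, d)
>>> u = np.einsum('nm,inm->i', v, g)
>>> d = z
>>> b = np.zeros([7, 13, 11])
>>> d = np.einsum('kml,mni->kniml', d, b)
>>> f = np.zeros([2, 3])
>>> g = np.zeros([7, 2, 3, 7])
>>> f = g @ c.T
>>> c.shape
(11, 7)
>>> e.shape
(11, 11)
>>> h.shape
(11, 2, 11, 7)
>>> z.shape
(31, 7, 7)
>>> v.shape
(3, 3)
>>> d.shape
(31, 13, 11, 7, 7)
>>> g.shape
(7, 2, 3, 7)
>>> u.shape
(11,)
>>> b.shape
(7, 13, 11)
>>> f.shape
(7, 2, 3, 11)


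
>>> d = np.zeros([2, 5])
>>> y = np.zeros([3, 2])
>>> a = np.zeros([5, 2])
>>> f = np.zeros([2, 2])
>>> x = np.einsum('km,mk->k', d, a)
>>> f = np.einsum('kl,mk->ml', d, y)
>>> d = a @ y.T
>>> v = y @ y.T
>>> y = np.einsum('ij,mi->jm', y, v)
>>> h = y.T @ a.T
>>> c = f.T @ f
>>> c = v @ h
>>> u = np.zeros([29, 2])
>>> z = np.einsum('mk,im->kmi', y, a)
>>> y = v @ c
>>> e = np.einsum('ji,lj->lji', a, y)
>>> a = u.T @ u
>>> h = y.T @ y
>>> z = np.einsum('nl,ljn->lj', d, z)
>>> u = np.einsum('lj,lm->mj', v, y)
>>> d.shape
(5, 3)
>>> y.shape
(3, 5)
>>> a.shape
(2, 2)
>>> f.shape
(3, 5)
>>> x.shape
(2,)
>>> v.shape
(3, 3)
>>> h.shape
(5, 5)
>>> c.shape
(3, 5)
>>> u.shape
(5, 3)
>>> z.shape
(3, 2)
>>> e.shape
(3, 5, 2)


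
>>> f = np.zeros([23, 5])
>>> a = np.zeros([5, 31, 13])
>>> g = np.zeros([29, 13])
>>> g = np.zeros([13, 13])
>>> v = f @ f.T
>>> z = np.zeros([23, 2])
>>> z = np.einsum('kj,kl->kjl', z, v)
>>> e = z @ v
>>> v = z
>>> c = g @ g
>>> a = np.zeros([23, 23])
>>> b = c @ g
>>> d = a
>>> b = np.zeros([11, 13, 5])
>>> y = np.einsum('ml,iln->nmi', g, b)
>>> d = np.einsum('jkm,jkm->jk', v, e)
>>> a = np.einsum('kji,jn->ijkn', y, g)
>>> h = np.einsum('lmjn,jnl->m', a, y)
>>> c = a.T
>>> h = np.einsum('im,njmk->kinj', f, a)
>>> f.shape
(23, 5)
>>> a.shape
(11, 13, 5, 13)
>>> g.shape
(13, 13)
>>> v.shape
(23, 2, 23)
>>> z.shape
(23, 2, 23)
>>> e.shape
(23, 2, 23)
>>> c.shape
(13, 5, 13, 11)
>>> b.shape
(11, 13, 5)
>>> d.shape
(23, 2)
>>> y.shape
(5, 13, 11)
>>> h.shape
(13, 23, 11, 13)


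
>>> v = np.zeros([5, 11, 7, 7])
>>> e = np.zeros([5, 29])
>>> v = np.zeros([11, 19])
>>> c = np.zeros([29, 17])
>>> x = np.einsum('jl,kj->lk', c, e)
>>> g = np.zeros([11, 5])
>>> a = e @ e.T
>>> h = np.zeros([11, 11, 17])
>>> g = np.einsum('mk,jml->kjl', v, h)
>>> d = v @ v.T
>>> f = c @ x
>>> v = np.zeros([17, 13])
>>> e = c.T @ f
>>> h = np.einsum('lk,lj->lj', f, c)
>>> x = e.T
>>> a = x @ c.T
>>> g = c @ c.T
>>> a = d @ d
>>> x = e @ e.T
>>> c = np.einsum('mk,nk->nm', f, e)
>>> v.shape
(17, 13)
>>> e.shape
(17, 5)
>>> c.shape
(17, 29)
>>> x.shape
(17, 17)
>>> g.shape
(29, 29)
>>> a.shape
(11, 11)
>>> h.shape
(29, 17)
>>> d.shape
(11, 11)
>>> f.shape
(29, 5)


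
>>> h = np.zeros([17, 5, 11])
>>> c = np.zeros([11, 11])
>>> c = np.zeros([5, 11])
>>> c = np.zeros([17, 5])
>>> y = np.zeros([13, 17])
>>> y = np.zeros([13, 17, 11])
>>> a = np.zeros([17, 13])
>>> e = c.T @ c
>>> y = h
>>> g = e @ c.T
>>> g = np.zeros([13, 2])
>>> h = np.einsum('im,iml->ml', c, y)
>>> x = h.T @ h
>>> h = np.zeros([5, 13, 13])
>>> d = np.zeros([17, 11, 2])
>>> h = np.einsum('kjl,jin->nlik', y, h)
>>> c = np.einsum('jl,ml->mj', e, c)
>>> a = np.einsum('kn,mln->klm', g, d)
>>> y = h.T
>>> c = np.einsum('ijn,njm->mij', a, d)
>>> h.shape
(13, 11, 13, 17)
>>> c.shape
(2, 13, 11)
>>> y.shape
(17, 13, 11, 13)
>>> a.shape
(13, 11, 17)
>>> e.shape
(5, 5)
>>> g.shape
(13, 2)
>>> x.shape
(11, 11)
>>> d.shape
(17, 11, 2)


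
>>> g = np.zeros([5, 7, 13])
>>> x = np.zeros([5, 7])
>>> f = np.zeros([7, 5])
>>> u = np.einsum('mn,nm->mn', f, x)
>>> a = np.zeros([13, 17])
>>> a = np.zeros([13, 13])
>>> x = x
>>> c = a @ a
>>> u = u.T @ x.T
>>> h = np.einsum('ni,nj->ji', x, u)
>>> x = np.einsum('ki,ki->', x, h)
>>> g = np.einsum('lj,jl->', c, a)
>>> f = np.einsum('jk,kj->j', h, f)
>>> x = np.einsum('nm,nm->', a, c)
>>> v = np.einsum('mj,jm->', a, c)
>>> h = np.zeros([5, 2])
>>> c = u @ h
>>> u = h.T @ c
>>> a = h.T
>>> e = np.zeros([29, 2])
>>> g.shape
()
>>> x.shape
()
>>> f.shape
(5,)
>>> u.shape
(2, 2)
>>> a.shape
(2, 5)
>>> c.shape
(5, 2)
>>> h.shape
(5, 2)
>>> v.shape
()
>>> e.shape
(29, 2)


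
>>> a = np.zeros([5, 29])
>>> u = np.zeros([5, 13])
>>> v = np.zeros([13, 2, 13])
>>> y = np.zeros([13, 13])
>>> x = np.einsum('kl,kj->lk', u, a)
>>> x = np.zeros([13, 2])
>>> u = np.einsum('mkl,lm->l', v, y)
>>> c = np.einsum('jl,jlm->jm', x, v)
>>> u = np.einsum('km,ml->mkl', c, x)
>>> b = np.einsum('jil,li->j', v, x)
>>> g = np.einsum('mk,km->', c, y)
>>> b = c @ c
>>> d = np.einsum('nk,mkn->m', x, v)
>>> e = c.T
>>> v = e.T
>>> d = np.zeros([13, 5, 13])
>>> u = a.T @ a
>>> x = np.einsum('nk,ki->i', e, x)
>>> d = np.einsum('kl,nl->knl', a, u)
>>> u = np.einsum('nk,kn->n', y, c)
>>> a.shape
(5, 29)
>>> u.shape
(13,)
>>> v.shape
(13, 13)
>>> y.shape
(13, 13)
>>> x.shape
(2,)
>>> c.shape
(13, 13)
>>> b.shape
(13, 13)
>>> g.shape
()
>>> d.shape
(5, 29, 29)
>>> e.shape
(13, 13)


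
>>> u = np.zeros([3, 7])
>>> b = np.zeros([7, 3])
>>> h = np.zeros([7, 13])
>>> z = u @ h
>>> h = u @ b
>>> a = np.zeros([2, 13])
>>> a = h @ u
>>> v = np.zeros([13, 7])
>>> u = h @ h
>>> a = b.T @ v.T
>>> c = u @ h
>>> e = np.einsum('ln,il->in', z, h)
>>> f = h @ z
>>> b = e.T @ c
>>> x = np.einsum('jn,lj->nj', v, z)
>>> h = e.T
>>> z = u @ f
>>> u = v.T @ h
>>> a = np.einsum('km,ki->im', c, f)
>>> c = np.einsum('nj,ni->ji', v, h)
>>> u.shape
(7, 3)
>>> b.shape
(13, 3)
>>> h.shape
(13, 3)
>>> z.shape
(3, 13)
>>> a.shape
(13, 3)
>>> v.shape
(13, 7)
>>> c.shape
(7, 3)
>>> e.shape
(3, 13)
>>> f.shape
(3, 13)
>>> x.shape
(7, 13)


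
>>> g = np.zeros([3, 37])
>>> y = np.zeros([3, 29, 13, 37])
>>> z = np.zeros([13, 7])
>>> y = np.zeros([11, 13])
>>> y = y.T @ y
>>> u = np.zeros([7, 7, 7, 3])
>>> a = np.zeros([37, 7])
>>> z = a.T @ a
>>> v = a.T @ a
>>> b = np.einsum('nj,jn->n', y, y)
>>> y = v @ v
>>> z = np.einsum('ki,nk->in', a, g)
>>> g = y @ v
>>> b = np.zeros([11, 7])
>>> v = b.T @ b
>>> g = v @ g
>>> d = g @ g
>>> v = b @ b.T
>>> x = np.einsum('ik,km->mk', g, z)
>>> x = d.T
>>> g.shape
(7, 7)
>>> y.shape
(7, 7)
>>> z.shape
(7, 3)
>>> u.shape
(7, 7, 7, 3)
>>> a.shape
(37, 7)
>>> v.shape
(11, 11)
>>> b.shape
(11, 7)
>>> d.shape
(7, 7)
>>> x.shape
(7, 7)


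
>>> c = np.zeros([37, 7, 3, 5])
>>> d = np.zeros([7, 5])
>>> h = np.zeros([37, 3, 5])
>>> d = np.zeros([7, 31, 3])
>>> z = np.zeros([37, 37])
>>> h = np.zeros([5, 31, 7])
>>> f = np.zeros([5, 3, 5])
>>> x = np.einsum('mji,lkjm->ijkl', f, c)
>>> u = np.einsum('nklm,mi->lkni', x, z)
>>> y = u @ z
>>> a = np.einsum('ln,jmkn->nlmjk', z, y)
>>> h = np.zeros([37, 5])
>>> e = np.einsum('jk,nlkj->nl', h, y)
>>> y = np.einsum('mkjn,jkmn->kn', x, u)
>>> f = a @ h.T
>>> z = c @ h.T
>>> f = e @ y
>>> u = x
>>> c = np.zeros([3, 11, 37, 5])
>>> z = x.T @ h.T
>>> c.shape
(3, 11, 37, 5)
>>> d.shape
(7, 31, 3)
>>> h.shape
(37, 5)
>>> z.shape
(37, 7, 3, 37)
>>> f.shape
(7, 37)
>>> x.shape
(5, 3, 7, 37)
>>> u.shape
(5, 3, 7, 37)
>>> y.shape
(3, 37)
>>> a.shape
(37, 37, 3, 7, 5)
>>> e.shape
(7, 3)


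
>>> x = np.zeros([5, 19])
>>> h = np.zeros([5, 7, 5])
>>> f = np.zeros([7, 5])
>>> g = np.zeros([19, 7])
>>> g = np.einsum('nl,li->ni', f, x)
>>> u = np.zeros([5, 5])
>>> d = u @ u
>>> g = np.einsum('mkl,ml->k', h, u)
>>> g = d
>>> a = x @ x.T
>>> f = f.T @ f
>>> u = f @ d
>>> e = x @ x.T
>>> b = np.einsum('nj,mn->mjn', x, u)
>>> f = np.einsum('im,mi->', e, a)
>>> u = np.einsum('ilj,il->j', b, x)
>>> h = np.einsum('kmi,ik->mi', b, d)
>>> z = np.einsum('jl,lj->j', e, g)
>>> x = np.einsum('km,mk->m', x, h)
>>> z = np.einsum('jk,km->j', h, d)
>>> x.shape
(19,)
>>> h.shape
(19, 5)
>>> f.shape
()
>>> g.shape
(5, 5)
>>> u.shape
(5,)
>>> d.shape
(5, 5)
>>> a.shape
(5, 5)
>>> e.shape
(5, 5)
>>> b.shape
(5, 19, 5)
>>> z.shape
(19,)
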